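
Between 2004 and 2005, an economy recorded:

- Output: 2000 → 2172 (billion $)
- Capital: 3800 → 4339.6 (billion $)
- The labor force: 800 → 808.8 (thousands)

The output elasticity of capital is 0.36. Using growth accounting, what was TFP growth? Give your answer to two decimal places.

Output growth = (2172 − 2000) / 2000 = 8.6%.
Capital growth = (4339.6 − 3800) / 3800 = 14.2%.
The labor force growth = (808.8 − 800) / 800 = 1.1%.
Labor's share = 1 − 0.36 = 0.64.
Capital: 0.36 × 14.2 = 5.112 pp.
The labor force: 0.64 × 1.1 = 0.704 pp.
TFP growth = 8.6 − 5.816 = 2.784%.

2.78%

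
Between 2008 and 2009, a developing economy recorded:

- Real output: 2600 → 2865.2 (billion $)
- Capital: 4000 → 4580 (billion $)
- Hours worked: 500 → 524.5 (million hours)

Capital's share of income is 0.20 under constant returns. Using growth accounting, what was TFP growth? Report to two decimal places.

Real output growth = (2865.2 − 2600) / 2600 = 10.2%.
Capital growth = (4580 − 4000) / 4000 = 14.5%.
Hours worked growth = (524.5 − 500) / 500 = 4.9%.
Labor's share = 1 − 0.2 = 0.8.
Capital: 0.2 × 14.5 = 2.9 pp.
Hours worked: 0.8 × 4.9 = 3.92 pp.
TFP growth = 10.2 − 6.82 = 3.38%.

3.38%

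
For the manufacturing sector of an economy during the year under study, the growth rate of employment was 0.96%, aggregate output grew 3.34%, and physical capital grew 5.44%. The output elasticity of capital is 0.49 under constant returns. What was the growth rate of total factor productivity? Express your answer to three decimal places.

Total factor productivity growth was 0.185%.

Labor's share = 1 − 0.49 = 0.51.
Physical capital: 0.49 × 5.44 = 2.6656 pp.
Employment: 0.51 × 0.96 = 0.4896 pp.
TFP growth = 3.34 − 3.1552 = 0.1848%.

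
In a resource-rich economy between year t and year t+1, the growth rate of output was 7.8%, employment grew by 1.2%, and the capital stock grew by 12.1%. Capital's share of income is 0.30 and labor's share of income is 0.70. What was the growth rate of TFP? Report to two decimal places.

3.33%

Labor's share = 1 − 0.3 = 0.7.
The capital stock: 0.3 × 12.1 = 3.63 pp.
Employment: 0.7 × 1.2 = 0.84 pp.
TFP growth = 7.8 − 4.47 = 3.33%.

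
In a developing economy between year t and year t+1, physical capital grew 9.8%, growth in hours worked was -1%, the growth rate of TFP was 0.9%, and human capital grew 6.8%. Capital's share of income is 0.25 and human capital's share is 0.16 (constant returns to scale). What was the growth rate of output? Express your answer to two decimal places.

Output growth was 3.85%.

Labor's share = 1 − 0.25 − 0.16 = 0.59.
Physical capital: 0.25 × 9.8 = 2.45 pp.
Human capital: 0.16 × 6.8 = 1.088 pp.
Hours worked: 0.59 × (-1) = -0.59 pp.
Output growth = 0.9 + 2.948 = 3.848%.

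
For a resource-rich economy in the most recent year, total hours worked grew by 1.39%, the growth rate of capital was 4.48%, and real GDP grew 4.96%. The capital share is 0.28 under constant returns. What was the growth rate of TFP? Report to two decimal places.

Labor's share = 1 − 0.28 = 0.72.
Capital: 0.28 × 4.48 = 1.2544 pp.
Total hours worked: 0.72 × 1.39 = 1.0008 pp.
TFP growth = 4.96 − 2.2552 = 2.7048%.

2.70%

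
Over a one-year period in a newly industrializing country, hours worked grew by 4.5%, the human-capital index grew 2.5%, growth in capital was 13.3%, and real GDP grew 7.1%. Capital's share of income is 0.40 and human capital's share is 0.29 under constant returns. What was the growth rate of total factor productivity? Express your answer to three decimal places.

-0.340%

Labor's share = 1 − 0.4 − 0.29 = 0.31.
Capital: 0.4 × 13.3 = 5.32 pp.
The human-capital index: 0.29 × 2.5 = 0.725 pp.
Hours worked: 0.31 × 4.5 = 1.395 pp.
TFP growth = 7.1 − 7.44 = -0.34%.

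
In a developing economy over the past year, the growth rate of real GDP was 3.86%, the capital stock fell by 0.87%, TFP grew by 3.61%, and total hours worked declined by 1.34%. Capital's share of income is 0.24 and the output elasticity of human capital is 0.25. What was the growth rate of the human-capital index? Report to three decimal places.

4.569%

Labor's share = 1 − 0.24 − 0.25 = 0.51.
gY = gA + 0.24×(-0.87) + 0.51×(-1.34) + 0.25×g.
0.25×g = 3.86 − 3.61 + 0.8922 = 1.1422.
g = 1.1422 / 0.25 = 4.5688%.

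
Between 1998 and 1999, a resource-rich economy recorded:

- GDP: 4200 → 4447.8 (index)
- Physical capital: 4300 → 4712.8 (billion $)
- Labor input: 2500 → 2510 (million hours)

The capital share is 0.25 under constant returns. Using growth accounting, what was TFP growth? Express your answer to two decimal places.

GDP growth = (4447.8 − 4200) / 4200 = 5.9%.
Physical capital growth = (4712.8 − 4300) / 4300 = 9.6%.
Labor input growth = (2510 − 2500) / 2500 = 0.4%.
Labor's share = 1 − 0.25 = 0.75.
Physical capital: 0.25 × 9.6 = 2.4 pp.
Labor input: 0.75 × 0.4 = 0.3 pp.
TFP growth = 5.9 − 2.7 = 3.2%.

3.20%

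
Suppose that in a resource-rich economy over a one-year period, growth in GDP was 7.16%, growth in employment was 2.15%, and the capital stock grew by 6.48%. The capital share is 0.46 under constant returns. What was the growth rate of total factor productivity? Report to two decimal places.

3.02%

Labor's share = 1 − 0.46 = 0.54.
The capital stock: 0.46 × 6.48 = 2.9808 pp.
Employment: 0.54 × 2.15 = 1.161 pp.
TFP growth = 7.16 − 4.1418 = 3.0182%.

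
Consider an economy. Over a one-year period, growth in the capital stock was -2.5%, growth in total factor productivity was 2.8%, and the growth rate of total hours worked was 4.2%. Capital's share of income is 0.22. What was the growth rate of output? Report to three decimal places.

Labor's share = 1 − 0.22 = 0.78.
The capital stock: 0.22 × (-2.5) = -0.55 pp.
Total hours worked: 0.78 × 4.2 = 3.276 pp.
Output growth = 2.8 + 2.726 = 5.526%.

5.526%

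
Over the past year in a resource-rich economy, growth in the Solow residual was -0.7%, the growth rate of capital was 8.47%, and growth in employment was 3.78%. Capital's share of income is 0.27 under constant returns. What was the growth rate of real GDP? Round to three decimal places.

4.346%

Labor's share = 1 − 0.27 = 0.73.
Capital: 0.27 × 8.47 = 2.2869 pp.
Employment: 0.73 × 3.78 = 2.7594 pp.
Output growth = -0.7 + 5.0463 = 4.3463%.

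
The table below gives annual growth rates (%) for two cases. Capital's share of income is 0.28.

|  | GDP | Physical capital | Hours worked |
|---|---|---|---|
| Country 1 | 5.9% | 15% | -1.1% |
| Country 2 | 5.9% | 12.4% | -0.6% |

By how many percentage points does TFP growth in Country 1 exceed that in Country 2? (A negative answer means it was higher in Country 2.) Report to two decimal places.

Labor's share = 1 − 0.28 = 0.72.
Country 1: TFP = 5.9 − 4.2 + 0.792 = 2.492%.
Country 2: TFP = 5.9 − 3.472 + 0.432 = 2.86%.
Difference = 2.492 − (2.86) = -0.368 pp.

-0.37 percentage points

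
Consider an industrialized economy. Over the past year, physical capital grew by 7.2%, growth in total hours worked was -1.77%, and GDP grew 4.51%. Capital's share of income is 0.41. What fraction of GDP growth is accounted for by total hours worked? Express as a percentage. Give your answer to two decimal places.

Total hours worked accounted for -23.16% of growth.

Labor's share = 1 − 0.41 = 0.59.
Total hours worked contributed 0.59 × (-1.77) = -1.0443 pp.
Share of growth = -1.0443 / 4.51 × 100 = -23.1552%.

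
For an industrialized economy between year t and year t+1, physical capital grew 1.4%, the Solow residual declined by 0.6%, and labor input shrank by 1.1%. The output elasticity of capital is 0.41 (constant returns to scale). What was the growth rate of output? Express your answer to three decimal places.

Labor's share = 1 − 0.41 = 0.59.
Physical capital: 0.41 × 1.4 = 0.574 pp.
Labor input: 0.59 × (-1.1) = -0.649 pp.
Output growth = -0.6 + (-0.075) = -0.675%.

-0.675%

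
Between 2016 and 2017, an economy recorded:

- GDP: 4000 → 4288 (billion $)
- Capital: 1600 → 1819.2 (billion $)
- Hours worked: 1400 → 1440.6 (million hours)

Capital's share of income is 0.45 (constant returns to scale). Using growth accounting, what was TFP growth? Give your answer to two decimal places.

GDP growth = (4288 − 4000) / 4000 = 7.2%.
Capital growth = (1819.2 − 1600) / 1600 = 13.7%.
Hours worked growth = (1440.6 − 1400) / 1400 = 2.9%.
Labor's share = 1 − 0.45 = 0.55.
Capital: 0.45 × 13.7 = 6.165 pp.
Hours worked: 0.55 × 2.9 = 1.595 pp.
TFP growth = 7.2 − 7.76 = -0.56%.

-0.56%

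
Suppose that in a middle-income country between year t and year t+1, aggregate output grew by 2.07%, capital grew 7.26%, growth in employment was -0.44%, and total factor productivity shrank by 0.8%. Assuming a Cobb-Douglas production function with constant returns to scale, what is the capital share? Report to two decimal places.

The capital share is 0.43.

gY = gA + α·gK + (1−α)·gL, so gY − gA − gL = α(gK − gL).
2.07 + 0.8 + 0.44 = α × (7.26 − (-0.44)).
3.31 = 7.7 α, so α = 0.4299.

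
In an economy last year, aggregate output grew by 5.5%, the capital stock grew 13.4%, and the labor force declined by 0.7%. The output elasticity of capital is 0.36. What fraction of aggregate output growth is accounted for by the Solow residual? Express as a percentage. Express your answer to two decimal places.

Labor's share = 1 − 0.36 = 0.64.
The capital stock: 0.36 × 13.4 = 4.824 pp.
The labor force: 0.64 × (-0.7) = -0.448 pp.
TFP growth = 5.5 − 4.376 = 1.124%.
TFP share of growth = 1.124 / 5.5 × 100 = 20.4364%.

The Solow residual accounted for 20.44% of growth.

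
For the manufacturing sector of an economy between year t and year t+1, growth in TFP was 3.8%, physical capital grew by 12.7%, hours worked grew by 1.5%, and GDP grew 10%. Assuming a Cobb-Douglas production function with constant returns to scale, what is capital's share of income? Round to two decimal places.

0.42

gY = gA + α·gK + (1−α)·gL, so gY − gA − gL = α(gK − gL).
10 − 3.8 − 1.5 = α × (12.7 − 1.5).
4.7 = 11.2 α, so α = 0.4196.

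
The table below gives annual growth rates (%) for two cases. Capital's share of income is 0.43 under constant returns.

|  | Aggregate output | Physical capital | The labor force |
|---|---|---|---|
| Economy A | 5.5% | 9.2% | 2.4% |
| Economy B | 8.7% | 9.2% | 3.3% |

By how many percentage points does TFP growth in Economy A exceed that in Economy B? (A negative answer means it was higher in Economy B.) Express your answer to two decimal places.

-2.69 percentage points

Labor's share = 1 − 0.43 = 0.57.
Economy A: TFP = 5.5 − 3.956 − 1.368 = 0.176%.
Economy B: TFP = 8.7 − 3.956 − 1.881 = 2.863%.
Difference = 0.176 − (2.863) = -2.687 pp.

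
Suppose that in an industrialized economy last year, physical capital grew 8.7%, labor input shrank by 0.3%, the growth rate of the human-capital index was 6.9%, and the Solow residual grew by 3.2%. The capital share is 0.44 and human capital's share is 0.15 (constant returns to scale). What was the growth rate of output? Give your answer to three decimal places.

Labor's share = 1 − 0.44 − 0.15 = 0.41.
Physical capital: 0.44 × 8.7 = 3.828 pp.
The human-capital index: 0.15 × 6.9 = 1.035 pp.
Labor input: 0.41 × (-0.3) = -0.123 pp.
Output growth = 3.2 + 4.74 = 7.94%.

7.940%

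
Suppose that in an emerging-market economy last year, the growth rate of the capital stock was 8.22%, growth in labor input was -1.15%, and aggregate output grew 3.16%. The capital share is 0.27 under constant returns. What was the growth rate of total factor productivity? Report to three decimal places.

1.780%

Labor's share = 1 − 0.27 = 0.73.
The capital stock: 0.27 × 8.22 = 2.2194 pp.
Labor input: 0.73 × (-1.15) = -0.8395 pp.
TFP growth = 3.16 − 1.3799 = 1.7801%.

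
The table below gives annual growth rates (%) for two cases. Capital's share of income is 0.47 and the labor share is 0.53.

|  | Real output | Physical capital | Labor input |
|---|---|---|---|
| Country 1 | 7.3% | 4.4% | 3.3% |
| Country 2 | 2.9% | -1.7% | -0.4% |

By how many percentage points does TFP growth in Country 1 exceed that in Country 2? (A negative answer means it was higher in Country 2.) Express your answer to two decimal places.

Labor's share = 1 − 0.47 = 0.53.
Country 1: TFP = 7.3 − 2.068 − 1.749 = 3.483%.
Country 2: TFP = 2.9 + 0.799 + 0.212 = 3.911%.
Difference = 3.483 − (3.911) = -0.428 pp.

-0.43 percentage points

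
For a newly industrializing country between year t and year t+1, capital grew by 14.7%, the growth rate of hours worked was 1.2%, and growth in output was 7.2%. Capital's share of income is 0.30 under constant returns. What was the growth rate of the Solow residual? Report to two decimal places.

1.95%

Labor's share = 1 − 0.3 = 0.7.
Capital: 0.3 × 14.7 = 4.41 pp.
Hours worked: 0.7 × 1.2 = 0.84 pp.
TFP growth = 7.2 − 5.25 = 1.95%.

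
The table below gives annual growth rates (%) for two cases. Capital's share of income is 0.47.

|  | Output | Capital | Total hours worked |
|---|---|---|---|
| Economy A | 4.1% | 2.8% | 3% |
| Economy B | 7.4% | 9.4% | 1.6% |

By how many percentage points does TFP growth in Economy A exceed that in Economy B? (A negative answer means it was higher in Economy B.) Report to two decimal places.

-0.94 percentage points

Labor's share = 1 − 0.47 = 0.53.
Economy A: TFP = 4.1 − 1.316 − 1.59 = 1.194%.
Economy B: TFP = 7.4 − 4.418 − 0.848 = 2.134%.
Difference = 1.194 − (2.134) = -0.94 pp.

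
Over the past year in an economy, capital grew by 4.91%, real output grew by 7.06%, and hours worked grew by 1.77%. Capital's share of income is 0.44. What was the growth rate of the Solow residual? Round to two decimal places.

Labor's share = 1 − 0.44 = 0.56.
Capital: 0.44 × 4.91 = 2.1604 pp.
Hours worked: 0.56 × 1.77 = 0.9912 pp.
TFP growth = 7.06 − 3.1516 = 3.9084%.

3.91%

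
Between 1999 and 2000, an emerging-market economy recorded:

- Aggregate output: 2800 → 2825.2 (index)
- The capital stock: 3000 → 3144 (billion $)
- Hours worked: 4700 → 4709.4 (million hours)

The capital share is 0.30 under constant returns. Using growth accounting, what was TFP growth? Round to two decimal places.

Aggregate output growth = (2825.2 − 2800) / 2800 = 0.9%.
The capital stock growth = (3144 − 3000) / 3000 = 4.8%.
Hours worked growth = (4709.4 − 4700) / 4700 = 0.2%.
Labor's share = 1 − 0.3 = 0.7.
The capital stock: 0.3 × 4.8 = 1.44 pp.
Hours worked: 0.7 × 0.2 = 0.14 pp.
TFP growth = 0.9 − 1.58 = -0.68%.

-0.68%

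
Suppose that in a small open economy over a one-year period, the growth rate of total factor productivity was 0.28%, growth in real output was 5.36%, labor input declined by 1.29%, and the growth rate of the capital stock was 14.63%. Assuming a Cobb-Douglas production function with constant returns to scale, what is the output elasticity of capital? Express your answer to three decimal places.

0.400

gY = gA + α·gK + (1−α)·gL, so gY − gA − gL = α(gK − gL).
5.36 − 0.28 + 1.29 = α × (14.63 − (-1.29)).
6.37 = 15.92 α, so α = 0.40013.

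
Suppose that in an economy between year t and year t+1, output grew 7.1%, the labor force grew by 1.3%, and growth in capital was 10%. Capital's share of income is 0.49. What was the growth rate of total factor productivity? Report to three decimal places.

1.537%

Labor's share = 1 − 0.49 = 0.51.
Capital: 0.49 × 10 = 4.9 pp.
The labor force: 0.51 × 1.3 = 0.663 pp.
TFP growth = 7.1 − 5.563 = 1.537%.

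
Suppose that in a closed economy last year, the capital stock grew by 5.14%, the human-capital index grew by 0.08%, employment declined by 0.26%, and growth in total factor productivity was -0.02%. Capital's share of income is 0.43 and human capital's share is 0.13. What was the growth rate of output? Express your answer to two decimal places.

Labor's share = 1 − 0.43 − 0.13 = 0.44.
The capital stock: 0.43 × 5.14 = 2.2102 pp.
The human-capital index: 0.13 × 0.08 = 0.0104 pp.
Employment: 0.44 × (-0.26) = -0.1144 pp.
Output growth = -0.02 + 2.1062 = 2.0862%.

Output growth was 2.09%.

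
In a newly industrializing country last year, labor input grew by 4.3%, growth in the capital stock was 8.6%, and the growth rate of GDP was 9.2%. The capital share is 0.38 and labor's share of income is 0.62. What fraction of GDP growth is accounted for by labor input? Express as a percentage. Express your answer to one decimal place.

29.0%

Labor's share = 1 − 0.38 = 0.62.
Labor input contributed 0.62 × 4.3 = 2.666 pp.
Share of growth = 2.666 / 9.2 × 100 = 28.978%.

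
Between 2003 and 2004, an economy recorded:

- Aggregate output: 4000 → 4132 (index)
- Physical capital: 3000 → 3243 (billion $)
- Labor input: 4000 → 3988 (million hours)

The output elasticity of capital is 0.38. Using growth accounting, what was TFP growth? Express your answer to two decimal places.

0.41%

Aggregate output growth = (4132 − 4000) / 4000 = 3.3%.
Physical capital growth = (3243 − 3000) / 3000 = 8.1%.
Labor input growth = (3988 − 4000) / 4000 = -0.3%.
Labor's share = 1 − 0.38 = 0.62.
Physical capital: 0.38 × 8.1 = 3.078 pp.
Labor input: 0.62 × (-0.3) = -0.186 pp.
TFP growth = 3.3 − 2.892 = 0.408%.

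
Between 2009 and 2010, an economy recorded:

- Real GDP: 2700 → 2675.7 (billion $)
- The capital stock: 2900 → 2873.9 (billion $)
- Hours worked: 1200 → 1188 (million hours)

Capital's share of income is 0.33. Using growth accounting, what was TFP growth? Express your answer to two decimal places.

Real GDP growth = (2675.7 − 2700) / 2700 = -0.9%.
The capital stock growth = (2873.9 − 2900) / 2900 = -0.9%.
Hours worked growth = (1188 − 1200) / 1200 = -1%.
Labor's share = 1 − 0.33 = 0.67.
The capital stock: 0.33 × (-0.9) = -0.297 pp.
Hours worked: 0.67 × (-1) = -0.67 pp.
TFP growth = -0.9 + 0.967 = 0.067%.

TFP grew 0.07%.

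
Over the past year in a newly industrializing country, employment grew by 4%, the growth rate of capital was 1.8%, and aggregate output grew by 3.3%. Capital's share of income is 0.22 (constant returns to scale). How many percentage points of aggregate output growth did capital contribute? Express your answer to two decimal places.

Contribution = share × growth = 0.22 × 1.8 = 0.396 pp.

0.40 percentage points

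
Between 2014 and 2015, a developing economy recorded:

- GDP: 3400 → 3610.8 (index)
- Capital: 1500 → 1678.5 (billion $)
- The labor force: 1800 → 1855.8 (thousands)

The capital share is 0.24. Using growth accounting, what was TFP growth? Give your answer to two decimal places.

0.99%

GDP growth = (3610.8 − 3400) / 3400 = 6.2%.
Capital growth = (1678.5 − 1500) / 1500 = 11.9%.
The labor force growth = (1855.8 − 1800) / 1800 = 3.1%.
Labor's share = 1 − 0.24 = 0.76.
Capital: 0.24 × 11.9 = 2.856 pp.
The labor force: 0.76 × 3.1 = 2.356 pp.
TFP growth = 6.2 − 5.212 = 0.988%.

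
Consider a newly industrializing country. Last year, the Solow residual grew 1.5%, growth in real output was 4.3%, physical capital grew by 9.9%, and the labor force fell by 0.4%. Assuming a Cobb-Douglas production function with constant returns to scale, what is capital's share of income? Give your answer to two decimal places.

α = 0.31

gY = gA + α·gK + (1−α)·gL, so gY − gA − gL = α(gK − gL).
4.3 − 1.5 + 0.4 = α × (9.9 − (-0.4)).
3.2 = 10.3 α, so α = 0.3107.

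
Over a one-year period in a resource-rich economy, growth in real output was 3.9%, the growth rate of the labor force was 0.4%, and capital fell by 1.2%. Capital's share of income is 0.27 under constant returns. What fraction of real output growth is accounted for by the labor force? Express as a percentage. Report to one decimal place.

The labor force accounted for 7.5% of growth.

Labor's share = 1 − 0.27 = 0.73.
The labor force contributed 0.73 × 0.4 = 0.292 pp.
Share of growth = 0.292 / 3.9 × 100 = 7.487%.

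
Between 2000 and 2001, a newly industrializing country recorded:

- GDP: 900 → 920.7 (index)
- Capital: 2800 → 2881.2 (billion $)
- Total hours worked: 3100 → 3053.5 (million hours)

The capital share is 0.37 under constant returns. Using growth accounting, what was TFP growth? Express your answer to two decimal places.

2.17%

GDP growth = (920.7 − 900) / 900 = 2.3%.
Capital growth = (2881.2 − 2800) / 2800 = 2.9%.
Total hours worked growth = (3053.5 − 3100) / 3100 = -1.5%.
Labor's share = 1 − 0.37 = 0.63.
Capital: 0.37 × 2.9 = 1.073 pp.
Total hours worked: 0.63 × (-1.5) = -0.945 pp.
TFP growth = 2.3 − 0.128 = 2.172%.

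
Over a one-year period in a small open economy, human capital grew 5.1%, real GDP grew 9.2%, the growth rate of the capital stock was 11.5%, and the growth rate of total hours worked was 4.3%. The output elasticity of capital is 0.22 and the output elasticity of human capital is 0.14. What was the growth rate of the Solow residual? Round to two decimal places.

3.20%

Labor's share = 1 − 0.22 − 0.14 = 0.64.
The capital stock: 0.22 × 11.5 = 2.53 pp.
Human capital: 0.14 × 5.1 = 0.714 pp.
Total hours worked: 0.64 × 4.3 = 2.752 pp.
TFP growth = 9.2 − 5.996 = 3.204%.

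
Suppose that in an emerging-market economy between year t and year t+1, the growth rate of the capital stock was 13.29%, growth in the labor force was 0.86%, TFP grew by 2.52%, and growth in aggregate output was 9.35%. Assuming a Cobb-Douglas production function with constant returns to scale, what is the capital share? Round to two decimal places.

0.48

gY = gA + α·gK + (1−α)·gL, so gY − gA − gL = α(gK − gL).
9.35 − 2.52 − 0.86 = α × (13.29 − 0.86).
5.97 = 12.43 α, so α = 0.4803.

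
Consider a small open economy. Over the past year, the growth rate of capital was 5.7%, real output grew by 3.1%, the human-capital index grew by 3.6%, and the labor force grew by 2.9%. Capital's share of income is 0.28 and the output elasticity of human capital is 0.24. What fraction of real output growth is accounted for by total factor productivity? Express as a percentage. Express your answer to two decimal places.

Labor's share = 1 − 0.28 − 0.24 = 0.48.
Capital: 0.28 × 5.7 = 1.596 pp.
The human-capital index: 0.24 × 3.6 = 0.864 pp.
The labor force: 0.48 × 2.9 = 1.392 pp.
TFP growth = 3.1 − 3.852 = -0.752%.
TFP share of growth = -0.752 / 3.1 × 100 = -24.2581%.

Total factor productivity accounted for -24.26% of growth.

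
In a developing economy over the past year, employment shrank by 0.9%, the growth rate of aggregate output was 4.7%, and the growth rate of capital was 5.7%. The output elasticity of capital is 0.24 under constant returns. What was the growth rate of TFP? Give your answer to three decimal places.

4.016%

Labor's share = 1 − 0.24 = 0.76.
Capital: 0.24 × 5.7 = 1.368 pp.
Employment: 0.76 × (-0.9) = -0.684 pp.
TFP growth = 4.7 − 0.684 = 4.016%.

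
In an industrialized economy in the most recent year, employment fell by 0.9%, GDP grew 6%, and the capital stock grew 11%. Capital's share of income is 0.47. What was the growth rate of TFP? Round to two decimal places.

1.31%

Labor's share = 1 − 0.47 = 0.53.
The capital stock: 0.47 × 11 = 5.17 pp.
Employment: 0.53 × (-0.9) = -0.477 pp.
TFP growth = 6 − 4.693 = 1.307%.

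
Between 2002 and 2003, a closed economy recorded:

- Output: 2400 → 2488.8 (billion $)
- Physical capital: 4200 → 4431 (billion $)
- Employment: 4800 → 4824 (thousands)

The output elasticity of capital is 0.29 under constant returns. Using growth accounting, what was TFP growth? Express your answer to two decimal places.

1.75%

Output growth = (2488.8 − 2400) / 2400 = 3.7%.
Physical capital growth = (4431 − 4200) / 4200 = 5.5%.
Employment growth = (4824 − 4800) / 4800 = 0.5%.
Labor's share = 1 − 0.29 = 0.71.
Physical capital: 0.29 × 5.5 = 1.595 pp.
Employment: 0.71 × 0.5 = 0.355 pp.
TFP growth = 3.7 − 1.95 = 1.75%.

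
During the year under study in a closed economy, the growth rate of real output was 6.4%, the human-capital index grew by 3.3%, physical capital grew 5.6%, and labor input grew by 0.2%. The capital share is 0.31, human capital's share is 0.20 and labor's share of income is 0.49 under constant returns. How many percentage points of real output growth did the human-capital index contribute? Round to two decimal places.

Contribution = share × growth = 0.2 × 3.3 = 0.66 pp.

0.66 pp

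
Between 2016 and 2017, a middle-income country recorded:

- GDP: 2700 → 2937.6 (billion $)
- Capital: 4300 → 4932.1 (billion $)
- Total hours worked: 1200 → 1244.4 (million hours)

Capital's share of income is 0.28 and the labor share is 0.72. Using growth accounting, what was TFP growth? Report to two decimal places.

GDP growth = (2937.6 − 2700) / 2700 = 8.8%.
Capital growth = (4932.1 − 4300) / 4300 = 14.7%.
Total hours worked growth = (1244.4 − 1200) / 1200 = 3.7%.
Labor's share = 1 − 0.28 = 0.72.
Capital: 0.28 × 14.7 = 4.116 pp.
Total hours worked: 0.72 × 3.7 = 2.664 pp.
TFP growth = 8.8 − 6.78 = 2.02%.

2.02%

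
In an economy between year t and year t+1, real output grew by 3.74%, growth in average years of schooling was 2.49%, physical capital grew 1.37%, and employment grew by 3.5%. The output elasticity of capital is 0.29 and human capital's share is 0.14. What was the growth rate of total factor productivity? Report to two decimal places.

Labor's share = 1 − 0.29 − 0.14 = 0.57.
Physical capital: 0.29 × 1.37 = 0.3973 pp.
Average years of schooling: 0.14 × 2.49 = 0.3486 pp.
Employment: 0.57 × 3.5 = 1.995 pp.
TFP growth = 3.74 − 2.7409 = 0.9991%.

Total factor productivity grew 1.00%.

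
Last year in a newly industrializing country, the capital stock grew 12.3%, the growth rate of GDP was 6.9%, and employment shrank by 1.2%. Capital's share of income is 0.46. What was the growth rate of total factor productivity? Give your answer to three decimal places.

Labor's share = 1 − 0.46 = 0.54.
The capital stock: 0.46 × 12.3 = 5.658 pp.
Employment: 0.54 × (-1.2) = -0.648 pp.
TFP growth = 6.9 − 5.01 = 1.89%.

Total factor productivity growth was 1.890%.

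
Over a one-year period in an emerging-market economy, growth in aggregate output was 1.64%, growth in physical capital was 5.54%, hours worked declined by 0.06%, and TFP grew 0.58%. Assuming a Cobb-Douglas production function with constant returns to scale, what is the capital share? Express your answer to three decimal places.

The capital share is 0.200.

gY = gA + α·gK + (1−α)·gL, so gY − gA − gL = α(gK − gL).
1.64 − 0.58 + 0.06 = α × (5.54 − (-0.06)).
1.12 = 5.6 α, so α = 0.2.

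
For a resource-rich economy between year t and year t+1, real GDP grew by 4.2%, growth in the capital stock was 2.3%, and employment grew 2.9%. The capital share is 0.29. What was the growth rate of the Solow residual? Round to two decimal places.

Labor's share = 1 − 0.29 = 0.71.
The capital stock: 0.29 × 2.3 = 0.667 pp.
Employment: 0.71 × 2.9 = 2.059 pp.
TFP growth = 4.2 − 2.726 = 1.474%.

1.47%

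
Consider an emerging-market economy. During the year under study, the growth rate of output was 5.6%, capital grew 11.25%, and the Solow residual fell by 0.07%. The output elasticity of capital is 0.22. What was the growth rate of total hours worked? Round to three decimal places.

Total hours worked grew 4.096%.

Labor's share = 1 − 0.22 = 0.78.
gY = gA + 0.22×11.25 + 0.78×g.
0.78×g = 5.6 + 0.07 − 2.475 = 3.195.
g = 3.195 / 0.78 = 4.09615%.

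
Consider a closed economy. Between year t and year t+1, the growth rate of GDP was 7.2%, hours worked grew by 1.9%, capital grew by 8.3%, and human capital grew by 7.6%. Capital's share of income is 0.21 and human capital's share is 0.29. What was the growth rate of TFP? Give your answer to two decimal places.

2.30%

Labor's share = 1 − 0.21 − 0.29 = 0.5.
Capital: 0.21 × 8.3 = 1.743 pp.
Human capital: 0.29 × 7.6 = 2.204 pp.
Hours worked: 0.5 × 1.9 = 0.95 pp.
TFP growth = 7.2 − 4.897 = 2.303%.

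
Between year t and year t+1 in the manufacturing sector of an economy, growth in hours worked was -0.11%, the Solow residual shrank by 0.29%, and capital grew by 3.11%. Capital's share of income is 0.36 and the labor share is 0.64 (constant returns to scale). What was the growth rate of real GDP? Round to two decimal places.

0.76%

Labor's share = 1 − 0.36 = 0.64.
Capital: 0.36 × 3.11 = 1.1196 pp.
Hours worked: 0.64 × (-0.11) = -0.0704 pp.
Output growth = -0.29 + 1.0492 = 0.7592%.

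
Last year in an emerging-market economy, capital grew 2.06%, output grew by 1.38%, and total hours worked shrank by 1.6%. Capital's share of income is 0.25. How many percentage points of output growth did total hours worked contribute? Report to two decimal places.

-1.20

Labor's share = 1 − 0.25 = 0.75.
Contribution = share × growth = 0.75 × (-1.6) = -1.2 pp.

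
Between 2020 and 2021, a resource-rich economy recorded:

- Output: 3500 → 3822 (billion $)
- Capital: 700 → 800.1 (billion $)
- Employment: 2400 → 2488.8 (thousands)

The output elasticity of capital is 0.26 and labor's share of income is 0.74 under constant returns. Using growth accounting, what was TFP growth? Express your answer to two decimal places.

Output growth = (3822 − 3500) / 3500 = 9.2%.
Capital growth = (800.1 − 700) / 700 = 14.3%.
Employment growth = (2488.8 − 2400) / 2400 = 3.7%.
Labor's share = 1 − 0.26 = 0.74.
Capital: 0.26 × 14.3 = 3.718 pp.
Employment: 0.74 × 3.7 = 2.738 pp.
TFP growth = 9.2 − 6.456 = 2.744%.

TFP grew 2.74%.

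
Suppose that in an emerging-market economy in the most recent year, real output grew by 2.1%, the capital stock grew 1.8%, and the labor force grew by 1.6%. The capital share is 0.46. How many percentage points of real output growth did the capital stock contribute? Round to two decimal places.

Contribution = share × growth = 0.46 × 1.8 = 0.828 pp.

0.83 pp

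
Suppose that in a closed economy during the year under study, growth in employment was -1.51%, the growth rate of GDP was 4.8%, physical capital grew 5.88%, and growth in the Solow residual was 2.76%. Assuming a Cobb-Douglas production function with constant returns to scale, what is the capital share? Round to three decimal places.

α = 0.480

gY = gA + α·gK + (1−α)·gL, so gY − gA − gL = α(gK − gL).
4.8 − 2.76 + 1.51 = α × (5.88 − (-1.51)).
3.55 = 7.39 α, so α = 0.48038.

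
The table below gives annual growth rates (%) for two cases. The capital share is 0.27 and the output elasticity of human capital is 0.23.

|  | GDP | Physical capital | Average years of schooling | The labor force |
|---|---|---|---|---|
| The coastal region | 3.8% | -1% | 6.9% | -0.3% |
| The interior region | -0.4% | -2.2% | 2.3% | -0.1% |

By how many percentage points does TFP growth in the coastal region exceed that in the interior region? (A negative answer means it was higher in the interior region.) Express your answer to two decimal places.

2.92 percentage points

Labor's share = 1 − 0.27 − 0.23 = 0.5.
The coastal region: TFP = 3.8 + 0.27 − 1.587 + 0.15 = 2.633%.
The interior region: TFP = -0.4 + 0.594 − 0.529 + 0.05 = -0.285%.
Difference = 2.633 − (-0.285) = 2.918 pp.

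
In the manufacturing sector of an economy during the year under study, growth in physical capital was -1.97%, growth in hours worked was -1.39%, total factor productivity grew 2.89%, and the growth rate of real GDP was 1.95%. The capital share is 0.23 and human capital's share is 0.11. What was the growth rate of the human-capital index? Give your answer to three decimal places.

Labor's share = 1 − 0.23 − 0.11 = 0.66.
gY = gA + 0.23×(-1.97) + 0.66×(-1.39) + 0.11×g.
0.11×g = 1.95 − 2.89 + 1.3705 = 0.4305.
g = 0.4305 / 0.11 = 3.91364%.

3.914%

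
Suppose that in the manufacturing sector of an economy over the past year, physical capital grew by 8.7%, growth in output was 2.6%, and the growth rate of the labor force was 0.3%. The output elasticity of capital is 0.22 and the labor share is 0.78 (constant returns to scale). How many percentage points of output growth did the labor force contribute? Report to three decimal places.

0.234 pp

Labor's share = 1 − 0.22 = 0.78.
Contribution = share × growth = 0.78 × 0.3 = 0.234 pp.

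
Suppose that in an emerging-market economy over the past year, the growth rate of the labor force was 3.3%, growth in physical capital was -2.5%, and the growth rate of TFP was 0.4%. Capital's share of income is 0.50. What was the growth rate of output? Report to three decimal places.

0.800%

Labor's share = 1 − 0.5 = 0.5.
Physical capital: 0.5 × (-2.5) = -1.25 pp.
The labor force: 0.5 × 3.3 = 1.65 pp.
Output growth = 0.4 + 0.4 = 0.8%.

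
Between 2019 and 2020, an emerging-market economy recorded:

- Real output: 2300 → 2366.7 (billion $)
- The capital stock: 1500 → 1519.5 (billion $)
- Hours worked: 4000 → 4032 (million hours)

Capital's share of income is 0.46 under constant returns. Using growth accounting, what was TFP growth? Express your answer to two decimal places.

1.87%

Real output growth = (2366.7 − 2300) / 2300 = 2.9%.
The capital stock growth = (1519.5 − 1500) / 1500 = 1.3%.
Hours worked growth = (4032 − 4000) / 4000 = 0.8%.
Labor's share = 1 − 0.46 = 0.54.
The capital stock: 0.46 × 1.3 = 0.598 pp.
Hours worked: 0.54 × 0.8 = 0.432 pp.
TFP growth = 2.9 − 1.03 = 1.87%.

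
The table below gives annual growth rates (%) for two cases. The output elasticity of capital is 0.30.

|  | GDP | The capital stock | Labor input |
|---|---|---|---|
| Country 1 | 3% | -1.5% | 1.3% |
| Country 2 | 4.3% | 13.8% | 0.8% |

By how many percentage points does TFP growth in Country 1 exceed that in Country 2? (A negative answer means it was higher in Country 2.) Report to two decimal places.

Labor's share = 1 − 0.3 = 0.7.
Country 1: TFP = 3 + 0.45 − 0.91 = 2.54%.
Country 2: TFP = 4.3 − 4.14 − 0.56 = -0.4%.
Difference = 2.54 − (-0.4) = 2.94 pp.

2.94 percentage points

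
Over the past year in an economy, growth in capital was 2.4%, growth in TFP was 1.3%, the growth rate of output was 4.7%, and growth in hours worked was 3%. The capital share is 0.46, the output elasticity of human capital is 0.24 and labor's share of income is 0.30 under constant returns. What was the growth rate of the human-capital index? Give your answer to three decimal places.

The human-capital index grew 5.817%.

Labor's share = 1 − 0.46 − 0.24 = 0.3.
gY = gA + 0.46×2.4 + 0.3×3 + 0.24×g.
0.24×g = 4.7 − 1.3 − 2.004 = 1.396.
g = 1.396 / 0.24 = 5.81667%.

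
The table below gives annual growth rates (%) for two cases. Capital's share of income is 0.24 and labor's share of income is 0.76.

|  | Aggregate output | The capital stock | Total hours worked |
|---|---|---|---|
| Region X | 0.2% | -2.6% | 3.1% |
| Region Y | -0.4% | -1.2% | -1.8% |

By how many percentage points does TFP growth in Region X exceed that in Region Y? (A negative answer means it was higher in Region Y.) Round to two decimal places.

Labor's share = 1 − 0.24 = 0.76.
Region X: TFP = 0.2 + 0.624 − 2.356 = -1.532%.
Region Y: TFP = -0.4 + 0.288 + 1.368 = 1.256%.
Difference = -1.532 − (1.256) = -2.788 pp.

-2.79 percentage points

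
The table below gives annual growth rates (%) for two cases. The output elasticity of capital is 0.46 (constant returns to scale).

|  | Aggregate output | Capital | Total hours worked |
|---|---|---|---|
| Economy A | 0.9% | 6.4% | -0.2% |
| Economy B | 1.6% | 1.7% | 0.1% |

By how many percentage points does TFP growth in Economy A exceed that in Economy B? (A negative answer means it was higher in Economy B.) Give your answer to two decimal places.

-2.70 percentage points

Labor's share = 1 − 0.46 = 0.54.
Economy A: TFP = 0.9 − 2.944 + 0.108 = -1.936%.
Economy B: TFP = 1.6 − 0.782 − 0.054 = 0.764%.
Difference = -1.936 − (0.764) = -2.7 pp.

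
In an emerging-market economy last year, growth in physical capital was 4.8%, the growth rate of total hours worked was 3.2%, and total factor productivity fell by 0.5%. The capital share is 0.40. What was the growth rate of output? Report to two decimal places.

Labor's share = 1 − 0.4 = 0.6.
Physical capital: 0.4 × 4.8 = 1.92 pp.
Total hours worked: 0.6 × 3.2 = 1.92 pp.
Output growth = -0.5 + 3.84 = 3.34%.

3.34%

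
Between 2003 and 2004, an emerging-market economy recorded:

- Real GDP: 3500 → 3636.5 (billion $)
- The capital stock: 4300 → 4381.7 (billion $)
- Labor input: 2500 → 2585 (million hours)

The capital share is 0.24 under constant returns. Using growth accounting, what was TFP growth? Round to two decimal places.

0.86%

Real GDP growth = (3636.5 − 3500) / 3500 = 3.9%.
The capital stock growth = (4381.7 − 4300) / 4300 = 1.9%.
Labor input growth = (2585 − 2500) / 2500 = 3.4%.
Labor's share = 1 − 0.24 = 0.76.
The capital stock: 0.24 × 1.9 = 0.456 pp.
Labor input: 0.76 × 3.4 = 2.584 pp.
TFP growth = 3.9 − 3.04 = 0.86%.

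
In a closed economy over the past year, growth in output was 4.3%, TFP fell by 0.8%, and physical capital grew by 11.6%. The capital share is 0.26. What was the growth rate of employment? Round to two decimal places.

2.82%

Labor's share = 1 − 0.26 = 0.74.
gY = gA + 0.26×11.6 + 0.74×g.
0.74×g = 4.3 + 0.8 − 3.016 = 2.084.
g = 2.084 / 0.74 = 2.8162%.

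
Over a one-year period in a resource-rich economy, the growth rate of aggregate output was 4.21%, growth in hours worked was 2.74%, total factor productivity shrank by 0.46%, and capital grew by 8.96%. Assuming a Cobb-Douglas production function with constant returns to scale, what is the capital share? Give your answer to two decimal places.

gY = gA + α·gK + (1−α)·gL, so gY − gA − gL = α(gK − gL).
4.21 + 0.46 − 2.74 = α × (8.96 − 2.74).
1.93 = 6.22 α, so α = 0.3103.

α = 0.31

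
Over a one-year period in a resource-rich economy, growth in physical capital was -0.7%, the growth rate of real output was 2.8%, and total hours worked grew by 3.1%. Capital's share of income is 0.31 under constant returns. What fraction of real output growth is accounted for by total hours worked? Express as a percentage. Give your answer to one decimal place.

Total hours worked accounted for 76.4% of growth.

Labor's share = 1 − 0.31 = 0.69.
Total hours worked contributed 0.69 × 3.1 = 2.139 pp.
Share of growth = 2.139 / 2.8 × 100 = 76.393%.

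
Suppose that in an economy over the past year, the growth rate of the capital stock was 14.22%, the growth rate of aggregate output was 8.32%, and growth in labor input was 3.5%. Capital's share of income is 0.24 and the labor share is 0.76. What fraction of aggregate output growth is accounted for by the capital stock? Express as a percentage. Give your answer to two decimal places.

The capital stock accounted for 41.02% of growth.

The capital stock contributed 0.24 × 14.22 = 3.4128 pp.
Share of growth = 3.4128 / 8.32 × 100 = 41.0192%.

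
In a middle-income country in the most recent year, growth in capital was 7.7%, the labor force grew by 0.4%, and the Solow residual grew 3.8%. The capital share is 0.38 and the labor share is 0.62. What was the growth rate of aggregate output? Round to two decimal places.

Labor's share = 1 − 0.38 = 0.62.
Capital: 0.38 × 7.7 = 2.926 pp.
The labor force: 0.62 × 0.4 = 0.248 pp.
Output growth = 3.8 + 3.174 = 6.974%.

Aggregate output growth was 6.97%.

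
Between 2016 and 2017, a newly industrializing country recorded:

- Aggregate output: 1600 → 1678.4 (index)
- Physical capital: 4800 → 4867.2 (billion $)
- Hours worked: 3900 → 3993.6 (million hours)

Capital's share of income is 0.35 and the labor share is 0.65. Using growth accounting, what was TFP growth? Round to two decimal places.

TFP growth was 2.85%.

Aggregate output growth = (1678.4 − 1600) / 1600 = 4.9%.
Physical capital growth = (4867.2 − 4800) / 4800 = 1.4%.
Hours worked growth = (3993.6 − 3900) / 3900 = 2.4%.
Labor's share = 1 − 0.35 = 0.65.
Physical capital: 0.35 × 1.4 = 0.49 pp.
Hours worked: 0.65 × 2.4 = 1.56 pp.
TFP growth = 4.9 − 2.05 = 2.85%.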